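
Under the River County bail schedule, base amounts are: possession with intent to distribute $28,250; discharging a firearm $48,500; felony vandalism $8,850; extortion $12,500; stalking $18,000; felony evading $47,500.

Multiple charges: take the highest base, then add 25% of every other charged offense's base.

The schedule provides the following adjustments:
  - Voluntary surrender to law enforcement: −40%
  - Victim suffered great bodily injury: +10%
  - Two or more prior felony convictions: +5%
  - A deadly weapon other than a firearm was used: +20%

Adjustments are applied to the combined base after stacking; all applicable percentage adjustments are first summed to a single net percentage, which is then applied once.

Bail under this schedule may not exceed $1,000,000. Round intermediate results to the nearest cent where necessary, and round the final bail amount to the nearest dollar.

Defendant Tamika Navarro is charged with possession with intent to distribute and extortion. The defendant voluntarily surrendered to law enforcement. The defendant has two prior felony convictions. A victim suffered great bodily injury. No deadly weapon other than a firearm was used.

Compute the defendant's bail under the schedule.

$23,531

Base amounts from the schedule: possession with intent to distribute $28,250; extortion $12,500.
Stacking rule: highest base plus 25% of each additional charge. Highest is possession with intent to distribute at $28,250. Additional: $12,500 × 25% = $3,125. Combined base = $28,250 + $3,125 = $31,375.
Net percentage adjustment: −40% +10% +5% = −25%. $31,375 × 0.75 = $23,531.25.
$23,531.25 is within the $1,000,000 maximum.
Rounded to the nearest dollar: $23,531.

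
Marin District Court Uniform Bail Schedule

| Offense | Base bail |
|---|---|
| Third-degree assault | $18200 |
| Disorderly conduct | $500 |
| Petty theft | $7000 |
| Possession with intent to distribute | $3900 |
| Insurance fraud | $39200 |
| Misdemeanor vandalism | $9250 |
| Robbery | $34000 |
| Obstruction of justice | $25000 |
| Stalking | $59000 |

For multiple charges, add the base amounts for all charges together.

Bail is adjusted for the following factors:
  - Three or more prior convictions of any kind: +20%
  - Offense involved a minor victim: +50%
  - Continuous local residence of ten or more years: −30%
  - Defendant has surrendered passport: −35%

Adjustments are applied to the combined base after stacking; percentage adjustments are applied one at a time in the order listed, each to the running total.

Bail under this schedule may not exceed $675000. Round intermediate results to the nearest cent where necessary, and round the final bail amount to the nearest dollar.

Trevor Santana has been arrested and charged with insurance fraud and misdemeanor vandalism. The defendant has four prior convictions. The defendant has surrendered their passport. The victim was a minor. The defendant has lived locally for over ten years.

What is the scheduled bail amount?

Base amounts from the schedule: insurance fraud $39200; misdemeanor vandalism $9250.
Stacking rule: sum of all bases. $39200 + $9250 = $48450.
Three or more prior convictions of any kind (+20%): $48450 × 1.2 = $58140.
Offense involved a minor victim (+50%): $58140 × 1.5 = $87210.
Continuous local residence of ten or more years (−30%): $87210 × 0.7 = $61047.
Defendant has surrendered passport (−35%): $61047 × 0.65 = $39680.55.
$39680.55 is within the $675000 maximum.
Rounded to the nearest dollar: $39681.

$39681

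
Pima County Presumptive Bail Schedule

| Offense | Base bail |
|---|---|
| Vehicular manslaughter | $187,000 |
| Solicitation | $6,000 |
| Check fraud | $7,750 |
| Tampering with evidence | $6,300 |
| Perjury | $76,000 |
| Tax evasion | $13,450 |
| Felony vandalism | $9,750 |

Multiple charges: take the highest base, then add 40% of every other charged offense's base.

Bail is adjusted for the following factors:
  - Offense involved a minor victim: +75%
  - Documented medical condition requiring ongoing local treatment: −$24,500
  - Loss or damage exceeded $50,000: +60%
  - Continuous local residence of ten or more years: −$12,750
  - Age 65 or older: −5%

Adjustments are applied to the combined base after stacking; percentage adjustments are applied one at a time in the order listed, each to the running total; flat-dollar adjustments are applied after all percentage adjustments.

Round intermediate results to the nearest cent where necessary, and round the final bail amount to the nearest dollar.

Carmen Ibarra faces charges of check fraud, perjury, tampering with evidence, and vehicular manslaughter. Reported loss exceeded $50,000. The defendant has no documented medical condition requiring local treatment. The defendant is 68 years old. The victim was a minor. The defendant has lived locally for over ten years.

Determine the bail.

Base amounts from the schedule: check fraud $7,750; perjury $76,000; tampering with evidence $6,300; vehicular manslaughter $187,000.
Stacking rule: highest base plus 40% of each additional charge. Highest is vehicular manslaughter at $187,000. Additional: $7,750 × 40% = $3,100; $76,000 × 40% = $30,400; $6,300 × 40% = $2,520. Combined base = $187,000 + $36,020 = $223,020.
Offense involved a minor victim (+75%): $223,020 × 1.75 = $390,285.
Loss or damage exceeded $50,000 (+60%): $390,285 × 1.6 = $624,456.
Age 65 or older (−5%): $624,456 × 0.95 = $593,233.20.
Continuous local residence of ten or more years (−$12,750 flat): $593,233.20 − $12,750 = $580,483.20.
Rounded to the nearest dollar: $580,483.

$580,483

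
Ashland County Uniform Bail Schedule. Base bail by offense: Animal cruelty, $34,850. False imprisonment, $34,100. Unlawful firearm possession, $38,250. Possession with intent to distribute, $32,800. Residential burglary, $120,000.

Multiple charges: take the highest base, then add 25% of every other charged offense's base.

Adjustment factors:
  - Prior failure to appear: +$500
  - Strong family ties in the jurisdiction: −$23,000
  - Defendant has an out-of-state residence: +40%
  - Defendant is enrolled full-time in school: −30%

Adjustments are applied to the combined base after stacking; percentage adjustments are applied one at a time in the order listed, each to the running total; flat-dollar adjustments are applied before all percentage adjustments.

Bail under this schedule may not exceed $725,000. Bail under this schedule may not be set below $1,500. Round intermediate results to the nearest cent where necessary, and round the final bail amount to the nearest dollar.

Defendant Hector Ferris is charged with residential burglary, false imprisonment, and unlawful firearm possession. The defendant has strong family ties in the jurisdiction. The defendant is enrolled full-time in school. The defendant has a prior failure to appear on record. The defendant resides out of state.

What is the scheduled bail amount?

$113,276

Base amounts from the schedule: residential burglary $120,000; false imprisonment $34,100; unlawful firearm possession $38,250.
Stacking rule: highest base plus 25% of each additional charge. Highest is residential burglary at $120,000. Additional: $34,100 × 25% = $8,525; $38,250 × 25% = $9,562.50. Combined base = $120,000 + $18,087.50 = $138,087.50.
Prior failure to appear (+$500 flat): $138,087.50 + $500 = $138,587.50.
Strong family ties in the jurisdiction (−$23,000 flat): $138,587.50 − $23,000 = $115,587.50.
Defendant has an out-of-state residence (+40%): $115,587.50 × 1.4 = $161,822.50.
Defendant is enrolled full-time in school (−30%): $161,822.50 × 0.7 = $113,275.75.
$113,275.75 is within the $725,000 maximum.
$113,275.75 is at or above the $1,500 minimum.
Rounded to the nearest dollar: $113,276.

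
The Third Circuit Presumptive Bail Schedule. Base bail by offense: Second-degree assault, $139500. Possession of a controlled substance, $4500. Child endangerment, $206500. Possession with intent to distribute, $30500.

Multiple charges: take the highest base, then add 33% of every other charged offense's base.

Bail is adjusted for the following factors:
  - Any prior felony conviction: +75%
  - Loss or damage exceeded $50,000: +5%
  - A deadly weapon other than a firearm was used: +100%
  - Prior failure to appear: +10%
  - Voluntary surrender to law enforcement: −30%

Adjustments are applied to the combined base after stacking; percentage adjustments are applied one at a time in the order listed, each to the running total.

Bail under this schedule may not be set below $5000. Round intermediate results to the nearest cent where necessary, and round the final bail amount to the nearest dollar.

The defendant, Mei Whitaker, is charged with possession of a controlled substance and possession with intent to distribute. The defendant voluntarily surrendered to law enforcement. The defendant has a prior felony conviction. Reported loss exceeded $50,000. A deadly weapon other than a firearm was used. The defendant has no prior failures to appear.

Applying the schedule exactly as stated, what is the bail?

$82281

Base amounts from the schedule: possession of a controlled substance $4500; possession with intent to distribute $30500.
Stacking rule: highest base plus 33% of each additional charge. Highest is possession with intent to distribute at $30500. Additional: $4500 × 33% = $1485. Combined base = $30500 + $1485 = $31985.
Any prior felony conviction (+75%): $31985 × 1.75 = $55973.75.
Loss or damage exceeded $50,000 (+5%): $55973.75 × 1.05 = $58772.44.
A deadly weapon other than a firearm was used (+100%): $58772.44 × 2 = $117544.88.
Voluntary surrender to law enforcement (−30%): $117544.88 × 0.7 = $82281.42.
$82281.42 is at or above the $5000 minimum.
Rounded to the nearest dollar: $82281.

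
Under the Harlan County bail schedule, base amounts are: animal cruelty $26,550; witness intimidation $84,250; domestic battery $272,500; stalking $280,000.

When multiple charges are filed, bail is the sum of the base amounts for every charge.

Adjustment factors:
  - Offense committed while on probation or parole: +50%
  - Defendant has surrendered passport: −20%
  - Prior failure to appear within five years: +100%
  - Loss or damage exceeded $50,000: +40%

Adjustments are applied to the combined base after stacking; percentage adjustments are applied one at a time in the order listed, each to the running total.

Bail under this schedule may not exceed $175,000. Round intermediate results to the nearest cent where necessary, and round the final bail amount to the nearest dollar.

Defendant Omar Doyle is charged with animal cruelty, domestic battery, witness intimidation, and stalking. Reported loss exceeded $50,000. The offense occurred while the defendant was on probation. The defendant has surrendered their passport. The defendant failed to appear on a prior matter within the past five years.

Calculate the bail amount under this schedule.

$175,000

Base amounts from the schedule: animal cruelty $26,550; domestic battery $272,500; witness intimidation $84,250; stalking $280,000.
Stacking rule: sum of all bases. $26,550 + $272,500 + $84,250 + $280,000 = $663,300.
Offense committed while on probation or parole (+50%): $663,300 × 1.5 = $994,950.
Defendant has surrendered passport (−20%): $994,950 × 0.8 = $795,960.
Prior failure to appear within five years (+100%): $795,960 × 2 = $1,591,920.
Loss or damage exceeded $50,000 (+40%): $1,591,920 × 1.4 = $2,228,688.
Result $2,228,688 exceeds the maximum of $175,000; bail is capped at $175,000.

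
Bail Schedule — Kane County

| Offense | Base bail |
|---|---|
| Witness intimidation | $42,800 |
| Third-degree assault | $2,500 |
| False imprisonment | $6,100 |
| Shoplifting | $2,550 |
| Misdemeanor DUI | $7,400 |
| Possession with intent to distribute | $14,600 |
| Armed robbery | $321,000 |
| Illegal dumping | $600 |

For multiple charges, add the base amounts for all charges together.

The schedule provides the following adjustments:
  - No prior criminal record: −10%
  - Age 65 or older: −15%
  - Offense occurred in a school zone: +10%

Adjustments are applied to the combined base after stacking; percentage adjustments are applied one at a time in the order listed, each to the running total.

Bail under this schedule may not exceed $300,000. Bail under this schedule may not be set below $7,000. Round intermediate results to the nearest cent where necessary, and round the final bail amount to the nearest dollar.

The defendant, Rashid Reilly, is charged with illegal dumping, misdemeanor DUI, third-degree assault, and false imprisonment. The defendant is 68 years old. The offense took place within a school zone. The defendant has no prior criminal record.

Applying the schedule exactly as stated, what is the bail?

Base amounts from the schedule: illegal dumping $600; misdemeanor DUI $7,400; third-degree assault $2,500; false imprisonment $6,100.
Stacking rule: sum of all bases. $600 + $7,400 + $2,500 + $6,100 = $16,600.
No prior criminal record (−10%): $16,600 × 0.9 = $14,940.
Age 65 or older (−15%): $14,940 × 0.85 = $12,699.
Offense occurred in a school zone (+10%): $12,699 × 1.1 = $13,968.90.
$13,968.90 is within the $300,000 maximum.
$13,968.90 is at or above the $7,000 minimum.
Rounded to the nearest dollar: $13,969.

$13,969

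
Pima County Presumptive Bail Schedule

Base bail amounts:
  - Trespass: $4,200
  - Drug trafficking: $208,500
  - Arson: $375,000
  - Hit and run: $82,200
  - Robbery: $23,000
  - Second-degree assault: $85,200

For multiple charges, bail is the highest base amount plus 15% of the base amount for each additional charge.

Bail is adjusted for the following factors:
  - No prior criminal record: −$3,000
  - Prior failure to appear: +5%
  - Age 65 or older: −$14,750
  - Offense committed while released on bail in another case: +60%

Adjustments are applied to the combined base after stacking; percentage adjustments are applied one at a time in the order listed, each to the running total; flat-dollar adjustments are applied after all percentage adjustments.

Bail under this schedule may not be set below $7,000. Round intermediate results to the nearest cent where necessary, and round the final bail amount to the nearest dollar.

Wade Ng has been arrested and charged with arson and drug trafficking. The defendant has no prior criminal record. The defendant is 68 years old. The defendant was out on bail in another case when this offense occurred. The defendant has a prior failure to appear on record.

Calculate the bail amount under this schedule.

Base amounts from the schedule: arson $375,000; drug trafficking $208,500.
Stacking rule: highest base plus 15% of each additional charge. Highest is arson at $375,000. Additional: $208,500 × 15% = $31,275. Combined base = $375,000 + $31,275 = $406,275.
Prior failure to appear (+5%): $406,275 × 1.05 = $426,588.75.
Offense committed while released on bail in another case (+60%): $426,588.75 × 1.6 = $682,542.
No prior criminal record (−$3,000 flat): $682,542 − $3,000 = $679,542.
Age 65 or older (−$14,750 flat): $679,542 − $14,750 = $664,792.
$664,792 is at or above the $7,000 minimum.

$664,792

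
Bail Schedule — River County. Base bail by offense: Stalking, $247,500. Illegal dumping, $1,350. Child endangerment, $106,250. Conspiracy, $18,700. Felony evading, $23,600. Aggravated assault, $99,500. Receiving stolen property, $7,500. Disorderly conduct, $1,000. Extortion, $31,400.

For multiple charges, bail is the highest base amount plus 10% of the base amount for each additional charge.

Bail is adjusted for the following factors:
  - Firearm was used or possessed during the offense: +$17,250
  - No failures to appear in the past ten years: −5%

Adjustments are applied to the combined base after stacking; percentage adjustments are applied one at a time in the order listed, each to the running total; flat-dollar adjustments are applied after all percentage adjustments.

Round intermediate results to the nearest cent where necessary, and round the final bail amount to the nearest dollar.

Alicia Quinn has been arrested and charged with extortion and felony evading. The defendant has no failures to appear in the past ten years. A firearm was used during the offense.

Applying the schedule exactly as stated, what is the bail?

$49,322

Base amounts from the schedule: extortion $31,400; felony evading $23,600.
Stacking rule: highest base plus 10% of each additional charge. Highest is extortion at $31,400. Additional: $23,600 × 10% = $2,360. Combined base = $31,400 + $2,360 = $33,760.
No failures to appear in the past ten years (−5%): $33,760 × 0.95 = $32,072.
Firearm was used or possessed during the offense (+$17,250 flat): $32,072 + $17,250 = $49,322.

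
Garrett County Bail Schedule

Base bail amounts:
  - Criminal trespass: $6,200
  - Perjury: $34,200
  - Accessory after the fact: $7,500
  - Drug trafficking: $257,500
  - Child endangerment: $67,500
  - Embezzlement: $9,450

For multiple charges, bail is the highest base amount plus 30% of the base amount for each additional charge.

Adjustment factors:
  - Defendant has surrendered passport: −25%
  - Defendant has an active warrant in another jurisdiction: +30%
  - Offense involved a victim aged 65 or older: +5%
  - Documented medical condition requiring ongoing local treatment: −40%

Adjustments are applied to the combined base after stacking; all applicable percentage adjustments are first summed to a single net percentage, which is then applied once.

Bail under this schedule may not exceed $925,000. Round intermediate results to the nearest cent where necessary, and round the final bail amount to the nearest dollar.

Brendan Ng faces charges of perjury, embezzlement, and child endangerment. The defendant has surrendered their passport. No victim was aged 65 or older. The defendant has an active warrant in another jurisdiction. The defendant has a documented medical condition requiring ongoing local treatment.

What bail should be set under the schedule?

Base amounts from the schedule: perjury $34,200; embezzlement $9,450; child endangerment $67,500.
Stacking rule: highest base plus 30% of each additional charge. Highest is child endangerment at $67,500. Additional: $34,200 × 30% = $10,260; $9,450 × 30% = $2,835. Combined base = $67,500 + $13,095 = $80,595.
Net percentage adjustment: −25% +30% −40% = −35%. $80,595 × 0.65 = $52,386.75.
$52,386.75 is within the $925,000 maximum.
Rounded to the nearest dollar: $52,387.

$52,387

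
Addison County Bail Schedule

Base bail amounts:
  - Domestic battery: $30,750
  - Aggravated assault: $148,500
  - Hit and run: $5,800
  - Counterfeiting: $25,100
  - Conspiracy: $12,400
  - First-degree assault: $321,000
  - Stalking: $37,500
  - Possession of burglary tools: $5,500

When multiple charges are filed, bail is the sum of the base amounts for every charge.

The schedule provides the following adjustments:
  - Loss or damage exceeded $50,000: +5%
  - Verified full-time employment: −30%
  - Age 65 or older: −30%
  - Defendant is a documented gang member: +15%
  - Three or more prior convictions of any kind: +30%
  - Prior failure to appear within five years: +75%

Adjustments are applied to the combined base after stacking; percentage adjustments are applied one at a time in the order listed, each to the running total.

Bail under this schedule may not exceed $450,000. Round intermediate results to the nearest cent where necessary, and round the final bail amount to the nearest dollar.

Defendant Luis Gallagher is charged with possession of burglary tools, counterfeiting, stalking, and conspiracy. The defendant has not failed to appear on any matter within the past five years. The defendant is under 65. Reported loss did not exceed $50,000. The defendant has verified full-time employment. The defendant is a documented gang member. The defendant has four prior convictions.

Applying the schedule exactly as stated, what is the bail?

$84,243

Base amounts from the schedule: possession of burglary tools $5,500; counterfeiting $25,100; stalking $37,500; conspiracy $12,400.
Stacking rule: sum of all bases. $5,500 + $25,100 + $37,500 + $12,400 = $80,500.
Verified full-time employment (−30%): $80,500 × 0.7 = $56,350.
Defendant is a documented gang member (+15%): $56,350 × 1.15 = $64,802.50.
Three or more prior convictions of any kind (+30%): $64,802.50 × 1.3 = $84,243.25.
$84,243.25 is within the $450,000 maximum.
Rounded to the nearest dollar: $84,243.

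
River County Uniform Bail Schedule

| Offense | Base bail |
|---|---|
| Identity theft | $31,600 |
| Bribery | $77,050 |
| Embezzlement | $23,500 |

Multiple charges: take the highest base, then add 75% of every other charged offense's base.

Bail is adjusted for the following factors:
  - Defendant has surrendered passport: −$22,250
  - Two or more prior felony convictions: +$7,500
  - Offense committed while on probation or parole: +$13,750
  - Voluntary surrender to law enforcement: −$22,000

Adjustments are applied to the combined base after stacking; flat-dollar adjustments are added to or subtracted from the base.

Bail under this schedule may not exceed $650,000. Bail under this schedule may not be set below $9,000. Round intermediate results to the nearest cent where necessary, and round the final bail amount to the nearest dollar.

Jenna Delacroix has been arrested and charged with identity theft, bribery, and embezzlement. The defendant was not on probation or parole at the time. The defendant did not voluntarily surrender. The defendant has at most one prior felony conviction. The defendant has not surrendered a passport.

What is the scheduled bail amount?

Base amounts from the schedule: identity theft $31,600; bribery $77,050; embezzlement $23,500.
Stacking rule: highest base plus 75% of each additional charge. Highest is bribery at $77,050. Additional: $31,600 × 75% = $23,700; $23,500 × 75% = $17,625. Combined base = $77,050 + $41,325 = $118,375.
No adjustment factors apply to this defendant.
$118,375 is within the $650,000 maximum.
$118,375 is at or above the $9,000 minimum.

$118,375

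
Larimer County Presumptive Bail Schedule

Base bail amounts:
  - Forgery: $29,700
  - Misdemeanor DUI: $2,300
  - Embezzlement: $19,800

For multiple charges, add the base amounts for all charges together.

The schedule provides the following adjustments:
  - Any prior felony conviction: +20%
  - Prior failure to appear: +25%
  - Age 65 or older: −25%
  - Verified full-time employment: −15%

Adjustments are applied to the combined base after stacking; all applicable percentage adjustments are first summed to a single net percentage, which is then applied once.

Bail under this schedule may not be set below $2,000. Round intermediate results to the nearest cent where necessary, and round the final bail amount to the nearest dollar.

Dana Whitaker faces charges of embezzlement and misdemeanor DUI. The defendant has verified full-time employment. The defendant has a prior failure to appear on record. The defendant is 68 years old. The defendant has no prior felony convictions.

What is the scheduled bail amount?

$18,785

Base amounts from the schedule: embezzlement $19,800; misdemeanor DUI $2,300.
Stacking rule: sum of all bases. $19,800 + $2,300 = $22,100.
Net percentage adjustment: +25% −25% −15% = −15%. $22,100 × 0.85 = $18,785.
$18,785 is at or above the $2,000 minimum.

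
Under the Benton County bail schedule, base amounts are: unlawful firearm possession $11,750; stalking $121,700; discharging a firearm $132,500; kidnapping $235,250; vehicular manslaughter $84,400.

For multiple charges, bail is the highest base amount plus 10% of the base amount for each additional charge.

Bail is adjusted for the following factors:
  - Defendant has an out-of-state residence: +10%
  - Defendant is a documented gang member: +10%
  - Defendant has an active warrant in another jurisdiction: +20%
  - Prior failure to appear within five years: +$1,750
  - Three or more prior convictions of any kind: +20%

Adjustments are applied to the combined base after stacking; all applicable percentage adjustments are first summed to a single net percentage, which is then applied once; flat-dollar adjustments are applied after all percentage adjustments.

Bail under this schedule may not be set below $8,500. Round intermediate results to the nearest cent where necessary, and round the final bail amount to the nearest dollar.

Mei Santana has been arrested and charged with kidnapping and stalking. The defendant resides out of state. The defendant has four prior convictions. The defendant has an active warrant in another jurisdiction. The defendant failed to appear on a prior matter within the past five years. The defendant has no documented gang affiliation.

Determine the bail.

$372,880

Base amounts from the schedule: kidnapping $235,250; stalking $121,700.
Stacking rule: highest base plus 10% of each additional charge. Highest is kidnapping at $235,250. Additional: $121,700 × 10% = $12,170. Combined base = $235,250 + $12,170 = $247,420.
Net percentage adjustment: +10% +20% +20% = +50%. $247,420 × 1.5 = $371,130.
Prior failure to appear within five years (+$1,750 flat): $371,130 + $1,750 = $372,880.
$372,880 is at or above the $8,500 minimum.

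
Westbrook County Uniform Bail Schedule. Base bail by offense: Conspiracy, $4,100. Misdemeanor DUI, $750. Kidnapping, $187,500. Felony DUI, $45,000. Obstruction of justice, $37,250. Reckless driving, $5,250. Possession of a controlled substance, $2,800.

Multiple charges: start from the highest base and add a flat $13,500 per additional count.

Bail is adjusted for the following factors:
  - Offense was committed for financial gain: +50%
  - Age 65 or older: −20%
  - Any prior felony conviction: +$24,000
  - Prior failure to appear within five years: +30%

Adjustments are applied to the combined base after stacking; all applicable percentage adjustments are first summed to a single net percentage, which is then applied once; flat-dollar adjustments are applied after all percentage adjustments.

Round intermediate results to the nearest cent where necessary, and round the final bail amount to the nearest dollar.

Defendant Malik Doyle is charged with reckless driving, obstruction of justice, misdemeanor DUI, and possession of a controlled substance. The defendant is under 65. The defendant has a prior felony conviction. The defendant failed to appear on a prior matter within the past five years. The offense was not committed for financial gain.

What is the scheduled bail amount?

$125,075

Base amounts from the schedule: reckless driving $5,250; obstruction of justice $37,250; misdemeanor DUI $750; possession of a controlled substance $2,800.
Stacking rule: highest base plus $13,500 per additional charge. Highest is obstruction of justice at $37,250; 3 additional charges → +$40,500. Combined base = $77,750.
Prior failure to appear within five years (+30%): $77,750 × 1.3 = $101,075.
Any prior felony conviction (+$24,000 flat): $101,075 + $24,000 = $125,075.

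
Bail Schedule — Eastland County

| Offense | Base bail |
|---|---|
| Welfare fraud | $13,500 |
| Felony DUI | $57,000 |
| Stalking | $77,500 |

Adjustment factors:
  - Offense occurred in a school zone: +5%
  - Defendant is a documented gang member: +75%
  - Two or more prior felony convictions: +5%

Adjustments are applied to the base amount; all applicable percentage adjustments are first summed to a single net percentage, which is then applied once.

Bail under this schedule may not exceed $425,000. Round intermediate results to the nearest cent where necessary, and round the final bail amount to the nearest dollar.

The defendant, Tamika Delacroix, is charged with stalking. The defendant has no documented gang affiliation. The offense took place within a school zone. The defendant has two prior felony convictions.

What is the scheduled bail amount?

$85,250

Base amounts from the schedule: stalking $77,500.
Single charge. Combined base = $77,500.
Net percentage adjustment: +5% +5% = +10%. $77,500 × 1.1 = $85,250.
$85,250 is within the $425,000 maximum.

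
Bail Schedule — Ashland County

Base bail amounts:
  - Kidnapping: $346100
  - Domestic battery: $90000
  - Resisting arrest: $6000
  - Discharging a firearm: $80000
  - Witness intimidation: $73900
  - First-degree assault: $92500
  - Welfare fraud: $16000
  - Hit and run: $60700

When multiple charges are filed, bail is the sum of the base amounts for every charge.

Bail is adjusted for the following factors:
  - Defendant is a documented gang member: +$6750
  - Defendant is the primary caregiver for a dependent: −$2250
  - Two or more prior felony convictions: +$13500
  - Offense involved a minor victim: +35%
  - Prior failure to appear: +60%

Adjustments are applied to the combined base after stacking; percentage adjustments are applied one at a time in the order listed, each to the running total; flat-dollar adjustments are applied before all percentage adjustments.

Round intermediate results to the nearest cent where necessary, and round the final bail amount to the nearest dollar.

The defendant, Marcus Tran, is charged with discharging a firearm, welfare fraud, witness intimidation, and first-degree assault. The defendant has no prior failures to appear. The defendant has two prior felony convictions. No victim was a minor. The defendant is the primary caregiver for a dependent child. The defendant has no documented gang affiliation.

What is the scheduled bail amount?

$273650

Base amounts from the schedule: discharging a firearm $80000; welfare fraud $16000; witness intimidation $73900; first-degree assault $92500.
Stacking rule: sum of all bases. $80000 + $16000 + $73900 + $92500 = $262400.
Defendant is the primary caregiver for a dependent (−$2250 flat): $262400 − $2250 = $260150.
Two or more prior felony convictions (+$13500 flat): $260150 + $13500 = $273650.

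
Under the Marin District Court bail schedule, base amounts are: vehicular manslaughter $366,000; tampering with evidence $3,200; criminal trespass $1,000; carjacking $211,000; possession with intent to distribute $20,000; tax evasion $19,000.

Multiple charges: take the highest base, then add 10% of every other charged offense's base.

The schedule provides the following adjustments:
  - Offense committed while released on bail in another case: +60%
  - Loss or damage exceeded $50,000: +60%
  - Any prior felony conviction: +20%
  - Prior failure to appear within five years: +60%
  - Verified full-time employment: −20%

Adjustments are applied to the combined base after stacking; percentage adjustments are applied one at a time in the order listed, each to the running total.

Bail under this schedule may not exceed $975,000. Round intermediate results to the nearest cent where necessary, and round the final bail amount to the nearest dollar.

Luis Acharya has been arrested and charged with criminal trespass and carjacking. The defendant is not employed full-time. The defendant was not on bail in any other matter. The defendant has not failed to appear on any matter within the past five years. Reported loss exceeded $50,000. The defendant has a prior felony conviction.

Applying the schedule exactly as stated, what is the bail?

Base amounts from the schedule: criminal trespass $1,000; carjacking $211,000.
Stacking rule: highest base plus 10% of each additional charge. Highest is carjacking at $211,000. Additional: $1,000 × 10% = $100. Combined base = $211,000 + $100 = $211,100.
Loss or damage exceeded $50,000 (+60%): $211,100 × 1.6 = $337,760.
Any prior felony conviction (+20%): $337,760 × 1.2 = $405,312.
$405,312 is within the $975,000 maximum.

$405,312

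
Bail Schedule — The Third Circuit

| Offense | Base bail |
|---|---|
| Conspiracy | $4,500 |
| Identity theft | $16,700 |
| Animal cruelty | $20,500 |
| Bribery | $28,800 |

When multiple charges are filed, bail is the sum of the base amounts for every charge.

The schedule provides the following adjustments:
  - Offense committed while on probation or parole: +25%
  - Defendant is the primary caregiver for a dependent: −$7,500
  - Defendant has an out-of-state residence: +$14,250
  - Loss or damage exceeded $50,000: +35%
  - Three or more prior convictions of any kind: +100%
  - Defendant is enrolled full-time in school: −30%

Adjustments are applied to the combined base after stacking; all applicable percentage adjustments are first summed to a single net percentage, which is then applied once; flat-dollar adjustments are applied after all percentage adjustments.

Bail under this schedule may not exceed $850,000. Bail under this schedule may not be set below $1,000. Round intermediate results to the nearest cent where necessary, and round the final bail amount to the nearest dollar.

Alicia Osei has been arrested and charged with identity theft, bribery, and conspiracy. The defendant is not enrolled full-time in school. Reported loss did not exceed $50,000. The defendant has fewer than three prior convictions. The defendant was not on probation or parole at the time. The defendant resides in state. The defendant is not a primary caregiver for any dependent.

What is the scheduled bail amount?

Base amounts from the schedule: identity theft $16,700; bribery $28,800; conspiracy $4,500.
Stacking rule: sum of all bases. $16,700 + $28,800 + $4,500 = $50,000.
No adjustment factors apply to this defendant.
$50,000 is within the $850,000 maximum.
$50,000 is at or above the $1,000 minimum.

$50,000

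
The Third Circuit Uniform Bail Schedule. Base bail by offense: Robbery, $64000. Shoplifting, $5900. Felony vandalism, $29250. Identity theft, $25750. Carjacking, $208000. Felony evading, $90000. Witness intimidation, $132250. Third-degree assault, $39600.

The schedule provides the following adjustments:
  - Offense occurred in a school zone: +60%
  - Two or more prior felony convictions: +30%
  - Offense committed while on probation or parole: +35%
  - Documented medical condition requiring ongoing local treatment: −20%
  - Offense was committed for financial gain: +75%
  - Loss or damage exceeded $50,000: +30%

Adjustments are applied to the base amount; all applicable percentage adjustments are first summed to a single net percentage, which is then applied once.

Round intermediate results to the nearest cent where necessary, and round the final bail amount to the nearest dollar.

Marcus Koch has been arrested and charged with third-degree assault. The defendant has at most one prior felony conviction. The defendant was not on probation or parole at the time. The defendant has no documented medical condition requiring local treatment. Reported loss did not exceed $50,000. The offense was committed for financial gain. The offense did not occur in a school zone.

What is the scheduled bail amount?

Base amounts from the schedule: third-degree assault $39600.
Single charge. Combined base = $39600.
Offense was committed for financial gain (+75%): $39600 × 1.75 = $69300.

$69300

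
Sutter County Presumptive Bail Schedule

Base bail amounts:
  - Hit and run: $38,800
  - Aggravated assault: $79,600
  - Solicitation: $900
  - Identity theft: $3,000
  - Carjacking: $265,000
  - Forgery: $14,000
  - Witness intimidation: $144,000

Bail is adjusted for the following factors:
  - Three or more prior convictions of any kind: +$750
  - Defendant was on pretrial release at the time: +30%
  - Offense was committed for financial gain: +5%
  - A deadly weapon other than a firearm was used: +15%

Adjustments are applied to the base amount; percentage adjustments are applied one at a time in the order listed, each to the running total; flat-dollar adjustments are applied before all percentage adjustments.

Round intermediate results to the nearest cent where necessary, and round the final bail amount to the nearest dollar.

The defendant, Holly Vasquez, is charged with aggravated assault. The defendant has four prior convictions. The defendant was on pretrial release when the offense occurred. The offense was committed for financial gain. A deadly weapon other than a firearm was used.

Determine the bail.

$126,129

Base amounts from the schedule: aggravated assault $79,600.
Single charge. Combined base = $79,600.
Three or more prior convictions of any kind (+$750 flat): $79,600 + $750 = $80,350.
Defendant was on pretrial release at the time (+30%): $80,350 × 1.3 = $104,455.
Offense was committed for financial gain (+5%): $104,455 × 1.05 = $109,677.75.
A deadly weapon other than a firearm was used (+15%): $109,677.75 × 1.15 = $126,129.41.
Rounded to the nearest dollar: $126,129.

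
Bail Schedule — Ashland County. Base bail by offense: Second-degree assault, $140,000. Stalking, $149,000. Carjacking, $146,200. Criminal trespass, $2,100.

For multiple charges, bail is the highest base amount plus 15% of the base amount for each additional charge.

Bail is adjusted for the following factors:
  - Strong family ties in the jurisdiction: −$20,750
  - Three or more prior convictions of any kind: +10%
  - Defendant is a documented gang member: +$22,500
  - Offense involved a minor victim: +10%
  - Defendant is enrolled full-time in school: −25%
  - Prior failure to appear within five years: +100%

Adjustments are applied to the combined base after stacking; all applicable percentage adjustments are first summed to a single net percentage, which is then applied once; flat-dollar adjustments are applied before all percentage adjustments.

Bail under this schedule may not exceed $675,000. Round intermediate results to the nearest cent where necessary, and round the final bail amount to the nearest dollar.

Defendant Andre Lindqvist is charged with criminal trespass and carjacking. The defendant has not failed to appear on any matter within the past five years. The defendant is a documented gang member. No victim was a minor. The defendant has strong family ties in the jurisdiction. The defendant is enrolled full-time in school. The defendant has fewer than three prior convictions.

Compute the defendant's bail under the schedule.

Base amounts from the schedule: criminal trespass $2,100; carjacking $146,200.
Stacking rule: highest base plus 15% of each additional charge. Highest is carjacking at $146,200. Additional: $2,100 × 15% = $315. Combined base = $146,200 + $315 = $146,515.
Strong family ties in the jurisdiction (−$20,750 flat): $146,515 − $20,750 = $125,765.
Defendant is a documented gang member (+$22,500 flat): $125,765 + $22,500 = $148,265.
Defendant is enrolled full-time in school (−25%): $148,265 × 0.75 = $111,198.75.
$111,198.75 is within the $675,000 maximum.
Rounded to the nearest dollar: $111,199.

$111,199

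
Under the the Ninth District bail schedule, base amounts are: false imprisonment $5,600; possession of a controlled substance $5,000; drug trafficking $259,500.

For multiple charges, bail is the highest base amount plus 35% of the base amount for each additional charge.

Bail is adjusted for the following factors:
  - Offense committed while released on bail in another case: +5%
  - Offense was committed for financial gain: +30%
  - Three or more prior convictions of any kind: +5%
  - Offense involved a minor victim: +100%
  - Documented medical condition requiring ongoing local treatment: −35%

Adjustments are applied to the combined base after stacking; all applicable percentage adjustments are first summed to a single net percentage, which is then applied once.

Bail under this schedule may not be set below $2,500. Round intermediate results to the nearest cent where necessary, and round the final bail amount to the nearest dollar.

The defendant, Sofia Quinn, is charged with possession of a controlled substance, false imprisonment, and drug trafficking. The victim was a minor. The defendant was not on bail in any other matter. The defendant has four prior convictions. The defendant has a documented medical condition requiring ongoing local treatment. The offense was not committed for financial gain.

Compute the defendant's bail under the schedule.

$447,457

Base amounts from the schedule: possession of a controlled substance $5,000; false imprisonment $5,600; drug trafficking $259,500.
Stacking rule: highest base plus 35% of each additional charge. Highest is drug trafficking at $259,500. Additional: $5,000 × 35% = $1,750; $5,600 × 35% = $1,960. Combined base = $259,500 + $3,710 = $263,210.
Net percentage adjustment: +5% +100% −35% = +70%. $263,210 × 1.7 = $447,457.
$447,457 is at or above the $2,500 minimum.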